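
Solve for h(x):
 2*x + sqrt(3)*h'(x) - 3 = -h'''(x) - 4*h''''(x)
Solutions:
 h(x) = C1 + C2*exp(x*(-2 + (1 + 216*sqrt(3) + sqrt(-1 + (1 + 216*sqrt(3))^2))^(-1/3) + (1 + 216*sqrt(3) + sqrt(-1 + (1 + 216*sqrt(3))^2))^(1/3))/24)*sin(sqrt(3)*x*(-(1 + 216*sqrt(3) + sqrt(-1 + (1 + 216*sqrt(3))^2))^(1/3) + (1 + 216*sqrt(3) + sqrt(-1 + (1 + 216*sqrt(3))^2))^(-1/3))/24) + C3*exp(x*(-2 + (1 + 216*sqrt(3) + sqrt(-1 + (1 + 216*sqrt(3))^2))^(-1/3) + (1 + 216*sqrt(3) + sqrt(-1 + (1 + 216*sqrt(3))^2))^(1/3))/24)*cos(sqrt(3)*x*(-(1 + 216*sqrt(3) + sqrt(-1 + (1 + 216*sqrt(3))^2))^(1/3) + (1 + 216*sqrt(3) + sqrt(-1 + (1 + 216*sqrt(3))^2))^(-1/3))/24) + C4*exp(-x*((1 + 216*sqrt(3) + sqrt(-1 + (1 + 216*sqrt(3))^2))^(-1/3) + 1 + (1 + 216*sqrt(3) + sqrt(-1 + (1 + 216*sqrt(3))^2))^(1/3))/12) - sqrt(3)*x^2/3 + sqrt(3)*x


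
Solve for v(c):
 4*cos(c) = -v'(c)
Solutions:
 v(c) = C1 - 4*sin(c)


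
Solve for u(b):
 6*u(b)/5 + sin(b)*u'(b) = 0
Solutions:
 u(b) = C1*(cos(b) + 1)^(3/5)/(cos(b) - 1)^(3/5)


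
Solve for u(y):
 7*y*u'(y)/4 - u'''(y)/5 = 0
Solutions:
 u(y) = C1 + Integral(C2*airyai(70^(1/3)*y/2) + C3*airybi(70^(1/3)*y/2), y)


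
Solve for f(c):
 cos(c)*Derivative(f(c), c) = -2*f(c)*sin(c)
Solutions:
 f(c) = C1*cos(c)^2


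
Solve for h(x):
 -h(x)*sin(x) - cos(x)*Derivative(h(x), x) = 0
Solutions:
 h(x) = C1*cos(x)


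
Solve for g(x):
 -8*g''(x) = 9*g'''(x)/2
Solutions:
 g(x) = C1 + C2*x + C3*exp(-16*x/9)


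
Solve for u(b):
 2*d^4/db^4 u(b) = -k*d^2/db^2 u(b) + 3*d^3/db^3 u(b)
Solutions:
 u(b) = C1 + C2*b + C3*exp(b*(3 - sqrt(9 - 8*k))/4) + C4*exp(b*(sqrt(9 - 8*k) + 3)/4)


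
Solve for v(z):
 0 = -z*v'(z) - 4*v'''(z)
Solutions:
 v(z) = C1 + Integral(C2*airyai(-2^(1/3)*z/2) + C3*airybi(-2^(1/3)*z/2), z)


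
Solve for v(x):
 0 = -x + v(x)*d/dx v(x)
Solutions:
 v(x) = -sqrt(C1 + x^2)
 v(x) = sqrt(C1 + x^2)


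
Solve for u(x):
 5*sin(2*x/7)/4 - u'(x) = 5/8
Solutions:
 u(x) = C1 - 5*x/8 - 35*cos(2*x/7)/8


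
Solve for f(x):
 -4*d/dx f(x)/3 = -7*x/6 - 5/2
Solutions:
 f(x) = C1 + 7*x^2/16 + 15*x/8


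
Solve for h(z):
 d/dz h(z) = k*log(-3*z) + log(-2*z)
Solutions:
 h(z) = C1 + z*(k + 1)*log(-z) + z*(-k + k*log(3) - 1 + log(2))


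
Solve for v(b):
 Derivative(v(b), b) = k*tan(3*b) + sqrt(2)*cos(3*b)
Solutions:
 v(b) = C1 - k*log(cos(3*b))/3 + sqrt(2)*sin(3*b)/3


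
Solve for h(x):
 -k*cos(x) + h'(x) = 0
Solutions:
 h(x) = C1 + k*sin(x)


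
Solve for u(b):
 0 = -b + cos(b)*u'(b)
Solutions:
 u(b) = C1 + Integral(b/cos(b), b)


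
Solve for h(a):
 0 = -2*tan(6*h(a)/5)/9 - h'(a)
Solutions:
 h(a) = -5*asin(C1*exp(-4*a/15))/6 + 5*pi/6
 h(a) = 5*asin(C1*exp(-4*a/15))/6


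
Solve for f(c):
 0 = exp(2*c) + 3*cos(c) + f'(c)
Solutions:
 f(c) = C1 - exp(2*c)/2 - 3*sin(c)


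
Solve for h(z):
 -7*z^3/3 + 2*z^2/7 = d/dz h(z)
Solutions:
 h(z) = C1 - 7*z^4/12 + 2*z^3/21


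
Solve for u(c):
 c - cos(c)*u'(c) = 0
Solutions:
 u(c) = C1 + Integral(c/cos(c), c)


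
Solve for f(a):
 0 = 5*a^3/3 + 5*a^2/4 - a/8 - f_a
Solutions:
 f(a) = C1 + 5*a^4/12 + 5*a^3/12 - a^2/16


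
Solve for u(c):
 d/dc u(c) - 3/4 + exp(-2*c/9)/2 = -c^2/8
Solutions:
 u(c) = C1 - c^3/24 + 3*c/4 + 9*exp(-2*c/9)/4


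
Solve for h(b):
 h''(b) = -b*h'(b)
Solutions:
 h(b) = C1 + C2*erf(sqrt(2)*b/2)


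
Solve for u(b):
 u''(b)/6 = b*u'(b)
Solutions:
 u(b) = C1 + C2*erfi(sqrt(3)*b)


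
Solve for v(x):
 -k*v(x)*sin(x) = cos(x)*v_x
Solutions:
 v(x) = C1*exp(k*log(cos(x)))


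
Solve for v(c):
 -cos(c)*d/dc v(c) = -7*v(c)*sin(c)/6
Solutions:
 v(c) = C1/cos(c)^(7/6)


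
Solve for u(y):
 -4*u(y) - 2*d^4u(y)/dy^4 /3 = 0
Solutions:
 u(y) = (C1*sin(2^(3/4)*3^(1/4)*y/2) + C2*cos(2^(3/4)*3^(1/4)*y/2))*exp(-2^(3/4)*3^(1/4)*y/2) + (C3*sin(2^(3/4)*3^(1/4)*y/2) + C4*cos(2^(3/4)*3^(1/4)*y/2))*exp(2^(3/4)*3^(1/4)*y/2)


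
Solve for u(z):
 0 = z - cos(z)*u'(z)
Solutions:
 u(z) = C1 + Integral(z/cos(z), z)


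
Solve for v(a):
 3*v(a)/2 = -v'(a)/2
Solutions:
 v(a) = C1*exp(-3*a)


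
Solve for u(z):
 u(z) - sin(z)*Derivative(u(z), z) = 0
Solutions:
 u(z) = C1*sqrt(cos(z) - 1)/sqrt(cos(z) + 1)


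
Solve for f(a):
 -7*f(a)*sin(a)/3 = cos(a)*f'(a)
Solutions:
 f(a) = C1*cos(a)^(7/3)


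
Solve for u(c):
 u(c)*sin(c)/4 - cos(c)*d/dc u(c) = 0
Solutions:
 u(c) = C1/cos(c)^(1/4)


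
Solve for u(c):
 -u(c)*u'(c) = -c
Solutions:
 u(c) = -sqrt(C1 + c^2)
 u(c) = sqrt(C1 + c^2)


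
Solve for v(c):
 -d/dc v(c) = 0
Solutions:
 v(c) = C1


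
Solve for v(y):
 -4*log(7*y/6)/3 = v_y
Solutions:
 v(y) = C1 - 4*y*log(y)/3 - 4*y*log(7)/3 + 4*y/3 + 4*y*log(6)/3


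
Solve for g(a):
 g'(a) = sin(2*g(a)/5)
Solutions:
 -a + 5*log(cos(2*g(a)/5) - 1)/4 - 5*log(cos(2*g(a)/5) + 1)/4 = C1


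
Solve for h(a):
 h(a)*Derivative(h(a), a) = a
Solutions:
 h(a) = -sqrt(C1 + a^2)
 h(a) = sqrt(C1 + a^2)


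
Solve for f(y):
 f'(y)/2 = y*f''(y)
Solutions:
 f(y) = C1 + C2*y^(3/2)


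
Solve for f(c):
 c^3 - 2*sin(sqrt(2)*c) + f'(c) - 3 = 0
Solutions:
 f(c) = C1 - c^4/4 + 3*c - sqrt(2)*cos(sqrt(2)*c)


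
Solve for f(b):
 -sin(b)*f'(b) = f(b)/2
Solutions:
 f(b) = C1*(cos(b) + 1)^(1/4)/(cos(b) - 1)^(1/4)


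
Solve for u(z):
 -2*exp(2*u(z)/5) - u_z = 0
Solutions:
 u(z) = 5*log(-sqrt(-1/(C1 - 2*z))) - 5*log(2) + 5*log(10)/2
 u(z) = 5*log(-1/(C1 - 2*z))/2 - 5*log(2) + 5*log(10)/2


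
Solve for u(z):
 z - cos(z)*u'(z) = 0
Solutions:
 u(z) = C1 + Integral(z/cos(z), z)


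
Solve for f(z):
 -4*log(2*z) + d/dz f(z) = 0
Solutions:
 f(z) = C1 + 4*z*log(z) - 4*z + z*log(16)


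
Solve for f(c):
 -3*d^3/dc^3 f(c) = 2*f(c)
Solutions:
 f(c) = C3*exp(-2^(1/3)*3^(2/3)*c/3) + (C1*sin(2^(1/3)*3^(1/6)*c/2) + C2*cos(2^(1/3)*3^(1/6)*c/2))*exp(2^(1/3)*3^(2/3)*c/6)


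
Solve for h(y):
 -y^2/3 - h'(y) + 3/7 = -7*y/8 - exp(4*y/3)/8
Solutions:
 h(y) = C1 - y^3/9 + 7*y^2/16 + 3*y/7 + 3*exp(4*y/3)/32


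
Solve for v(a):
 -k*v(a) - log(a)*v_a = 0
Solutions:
 v(a) = C1*exp(-k*li(a))


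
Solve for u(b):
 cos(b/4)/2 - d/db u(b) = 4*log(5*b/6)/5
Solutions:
 u(b) = C1 - 4*b*log(b)/5 - 4*b*log(5)/5 + 4*b/5 + 4*b*log(6)/5 + 2*sin(b/4)


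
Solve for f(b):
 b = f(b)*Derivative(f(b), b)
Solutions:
 f(b) = -sqrt(C1 + b^2)
 f(b) = sqrt(C1 + b^2)


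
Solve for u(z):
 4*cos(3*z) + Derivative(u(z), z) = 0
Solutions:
 u(z) = C1 - 4*sin(3*z)/3


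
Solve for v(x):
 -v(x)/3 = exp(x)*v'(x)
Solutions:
 v(x) = C1*exp(exp(-x)/3)


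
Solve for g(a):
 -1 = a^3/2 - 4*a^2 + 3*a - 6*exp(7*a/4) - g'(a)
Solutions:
 g(a) = C1 + a^4/8 - 4*a^3/3 + 3*a^2/2 + a - 24*exp(7*a/4)/7


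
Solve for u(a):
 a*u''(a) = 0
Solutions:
 u(a) = C1 + C2*a


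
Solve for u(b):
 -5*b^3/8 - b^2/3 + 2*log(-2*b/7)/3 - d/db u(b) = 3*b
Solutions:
 u(b) = C1 - 5*b^4/32 - b^3/9 - 3*b^2/2 + 2*b*log(-b)/3 + 2*b*(-log(7) - 1 + log(2))/3


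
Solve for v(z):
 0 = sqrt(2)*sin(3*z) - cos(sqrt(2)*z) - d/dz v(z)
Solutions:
 v(z) = C1 - sqrt(2)*sin(sqrt(2)*z)/2 - sqrt(2)*cos(3*z)/3


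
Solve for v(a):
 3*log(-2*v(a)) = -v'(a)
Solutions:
 Integral(1/(log(-_y) + log(2)), (_y, v(a)))/3 = C1 - a


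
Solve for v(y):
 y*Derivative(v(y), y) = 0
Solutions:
 v(y) = C1


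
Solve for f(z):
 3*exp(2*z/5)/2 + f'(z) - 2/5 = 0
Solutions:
 f(z) = C1 + 2*z/5 - 15*exp(2*z/5)/4


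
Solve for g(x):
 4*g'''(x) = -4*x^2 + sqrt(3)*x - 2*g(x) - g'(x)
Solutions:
 g(x) = C1*exp(-3^(1/3)*x*(-(18 + sqrt(327))^(1/3) + 3^(1/3)/(18 + sqrt(327))^(1/3))/12)*sin(3^(1/6)*x*(3/(18 + sqrt(327))^(1/3) + 3^(2/3)*(18 + sqrt(327))^(1/3))/12) + C2*exp(-3^(1/3)*x*(-(18 + sqrt(327))^(1/3) + 3^(1/3)/(18 + sqrt(327))^(1/3))/12)*cos(3^(1/6)*x*(3/(18 + sqrt(327))^(1/3) + 3^(2/3)*(18 + sqrt(327))^(1/3))/12) + C3*exp(3^(1/3)*x*(-(18 + sqrt(327))^(1/3) + 3^(1/3)/(18 + sqrt(327))^(1/3))/6) - 2*x^2 + sqrt(3)*x/2 + 2*x - 1 - sqrt(3)/4


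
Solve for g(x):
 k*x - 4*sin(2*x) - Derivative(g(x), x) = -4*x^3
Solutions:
 g(x) = C1 + k*x^2/2 + x^4 + 2*cos(2*x)


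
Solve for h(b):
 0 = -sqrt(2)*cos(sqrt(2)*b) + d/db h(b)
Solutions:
 h(b) = C1 + sin(sqrt(2)*b)


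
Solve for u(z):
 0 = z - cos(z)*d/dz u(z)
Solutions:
 u(z) = C1 + Integral(z/cos(z), z)


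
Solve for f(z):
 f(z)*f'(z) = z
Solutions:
 f(z) = -sqrt(C1 + z^2)
 f(z) = sqrt(C1 + z^2)


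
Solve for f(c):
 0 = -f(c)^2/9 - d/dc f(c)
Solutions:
 f(c) = 9/(C1 + c)


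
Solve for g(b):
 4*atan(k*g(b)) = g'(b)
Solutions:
 Integral(1/atan(_y*k), (_y, g(b))) = C1 + 4*b


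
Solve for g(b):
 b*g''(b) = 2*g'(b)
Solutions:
 g(b) = C1 + C2*b^3


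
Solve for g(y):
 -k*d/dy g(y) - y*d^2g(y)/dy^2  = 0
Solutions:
 g(y) = C1 + y^(1 - re(k))*(C2*sin(log(y)*Abs(im(k))) + C3*cos(log(y)*im(k)))


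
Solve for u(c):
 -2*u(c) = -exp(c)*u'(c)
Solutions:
 u(c) = C1*exp(-2*exp(-c))


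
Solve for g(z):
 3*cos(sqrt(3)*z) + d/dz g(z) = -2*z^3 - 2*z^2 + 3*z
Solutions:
 g(z) = C1 - z^4/2 - 2*z^3/3 + 3*z^2/2 - sqrt(3)*sin(sqrt(3)*z)


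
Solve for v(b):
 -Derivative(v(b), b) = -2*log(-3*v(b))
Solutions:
 -Integral(1/(log(-_y) + log(3)), (_y, v(b)))/2 = C1 - b


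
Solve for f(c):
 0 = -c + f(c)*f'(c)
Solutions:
 f(c) = -sqrt(C1 + c^2)
 f(c) = sqrt(C1 + c^2)


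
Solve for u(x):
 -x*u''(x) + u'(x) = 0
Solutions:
 u(x) = C1 + C2*x^2


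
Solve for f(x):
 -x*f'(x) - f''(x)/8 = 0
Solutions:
 f(x) = C1 + C2*erf(2*x)


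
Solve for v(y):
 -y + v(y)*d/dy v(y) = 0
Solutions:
 v(y) = -sqrt(C1 + y^2)
 v(y) = sqrt(C1 + y^2)


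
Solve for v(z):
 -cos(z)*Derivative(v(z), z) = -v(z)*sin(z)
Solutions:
 v(z) = C1/cos(z)


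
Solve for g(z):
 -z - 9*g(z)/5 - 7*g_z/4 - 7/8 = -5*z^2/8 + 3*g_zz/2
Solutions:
 g(z) = 25*z^2/72 - 1595*z/1296 + (C1*sin(sqrt(3095)*z/60) + C2*cos(sqrt(3095)*z/60))*exp(-7*z/12) + 6145/46656


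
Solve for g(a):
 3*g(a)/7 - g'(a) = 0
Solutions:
 g(a) = C1*exp(3*a/7)


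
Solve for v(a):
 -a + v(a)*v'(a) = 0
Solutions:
 v(a) = -sqrt(C1 + a^2)
 v(a) = sqrt(C1 + a^2)


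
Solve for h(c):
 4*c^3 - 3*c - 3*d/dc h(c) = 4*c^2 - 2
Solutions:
 h(c) = C1 + c^4/3 - 4*c^3/9 - c^2/2 + 2*c/3


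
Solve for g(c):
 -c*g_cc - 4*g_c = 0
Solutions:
 g(c) = C1 + C2/c^3


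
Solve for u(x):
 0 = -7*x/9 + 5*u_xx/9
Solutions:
 u(x) = C1 + C2*x + 7*x^3/30


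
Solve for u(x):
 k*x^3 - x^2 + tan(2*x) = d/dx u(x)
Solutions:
 u(x) = C1 + k*x^4/4 - x^3/3 - log(cos(2*x))/2


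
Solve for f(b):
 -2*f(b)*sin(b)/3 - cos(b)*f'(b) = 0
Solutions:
 f(b) = C1*cos(b)^(2/3)


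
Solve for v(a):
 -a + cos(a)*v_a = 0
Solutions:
 v(a) = C1 + Integral(a/cos(a), a)


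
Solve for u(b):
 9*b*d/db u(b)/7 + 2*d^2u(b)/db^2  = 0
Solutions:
 u(b) = C1 + C2*erf(3*sqrt(7)*b/14)


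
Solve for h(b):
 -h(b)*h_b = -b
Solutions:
 h(b) = -sqrt(C1 + b^2)
 h(b) = sqrt(C1 + b^2)


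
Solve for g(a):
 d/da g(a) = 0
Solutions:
 g(a) = C1


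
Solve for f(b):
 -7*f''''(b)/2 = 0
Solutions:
 f(b) = C1 + C2*b + C3*b^2 + C4*b^3


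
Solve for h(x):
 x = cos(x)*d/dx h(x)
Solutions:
 h(x) = C1 + Integral(x/cos(x), x)


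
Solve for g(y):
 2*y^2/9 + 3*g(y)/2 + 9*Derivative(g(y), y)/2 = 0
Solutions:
 g(y) = C1*exp(-y/3) - 4*y^2/27 + 8*y/9 - 8/3


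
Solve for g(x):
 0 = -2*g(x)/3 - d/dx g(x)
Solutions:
 g(x) = C1*exp(-2*x/3)


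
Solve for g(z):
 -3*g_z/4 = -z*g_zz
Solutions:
 g(z) = C1 + C2*z^(7/4)


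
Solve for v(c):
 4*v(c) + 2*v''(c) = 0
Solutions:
 v(c) = C1*sin(sqrt(2)*c) + C2*cos(sqrt(2)*c)


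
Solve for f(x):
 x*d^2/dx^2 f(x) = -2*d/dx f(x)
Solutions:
 f(x) = C1 + C2/x


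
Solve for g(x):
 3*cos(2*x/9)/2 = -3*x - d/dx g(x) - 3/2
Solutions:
 g(x) = C1 - 3*x^2/2 - 3*x/2 - 27*sin(x/9)*cos(x/9)/2


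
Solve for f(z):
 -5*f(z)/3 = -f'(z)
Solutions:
 f(z) = C1*exp(5*z/3)


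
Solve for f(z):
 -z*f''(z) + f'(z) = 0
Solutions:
 f(z) = C1 + C2*z^2


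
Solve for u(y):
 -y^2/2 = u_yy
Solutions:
 u(y) = C1 + C2*y - y^4/24


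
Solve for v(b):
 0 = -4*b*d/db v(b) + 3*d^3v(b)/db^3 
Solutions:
 v(b) = C1 + Integral(C2*airyai(6^(2/3)*b/3) + C3*airybi(6^(2/3)*b/3), b)


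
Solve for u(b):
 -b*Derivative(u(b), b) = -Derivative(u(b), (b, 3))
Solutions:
 u(b) = C1 + Integral(C2*airyai(b) + C3*airybi(b), b)


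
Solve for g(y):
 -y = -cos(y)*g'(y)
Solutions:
 g(y) = C1 + Integral(y/cos(y), y)


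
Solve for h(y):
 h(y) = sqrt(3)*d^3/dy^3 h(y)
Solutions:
 h(y) = C3*exp(3^(5/6)*y/3) + (C1*sin(3^(1/3)*y/2) + C2*cos(3^(1/3)*y/2))*exp(-3^(5/6)*y/6)


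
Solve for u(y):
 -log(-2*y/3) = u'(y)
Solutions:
 u(y) = C1 - y*log(-y) + y*(-log(2) + 1 + log(3))


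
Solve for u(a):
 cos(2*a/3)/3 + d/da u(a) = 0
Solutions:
 u(a) = C1 - sin(2*a/3)/2


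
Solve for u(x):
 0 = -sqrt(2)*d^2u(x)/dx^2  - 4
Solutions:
 u(x) = C1 + C2*x - sqrt(2)*x^2


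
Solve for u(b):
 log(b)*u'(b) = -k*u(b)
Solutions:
 u(b) = C1*exp(-k*li(b))


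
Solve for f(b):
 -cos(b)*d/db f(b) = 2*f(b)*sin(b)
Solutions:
 f(b) = C1*cos(b)^2


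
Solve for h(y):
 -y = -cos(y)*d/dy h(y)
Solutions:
 h(y) = C1 + Integral(y/cos(y), y)


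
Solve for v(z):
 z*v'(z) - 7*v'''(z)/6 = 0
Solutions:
 v(z) = C1 + Integral(C2*airyai(6^(1/3)*7^(2/3)*z/7) + C3*airybi(6^(1/3)*7^(2/3)*z/7), z)


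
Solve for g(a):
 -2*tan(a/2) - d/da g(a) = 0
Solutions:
 g(a) = C1 + 4*log(cos(a/2))


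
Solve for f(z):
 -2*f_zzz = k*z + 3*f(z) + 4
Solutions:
 f(z) = C3*exp(-2^(2/3)*3^(1/3)*z/2) - k*z/3 + (C1*sin(2^(2/3)*3^(5/6)*z/4) + C2*cos(2^(2/3)*3^(5/6)*z/4))*exp(2^(2/3)*3^(1/3)*z/4) - 4/3


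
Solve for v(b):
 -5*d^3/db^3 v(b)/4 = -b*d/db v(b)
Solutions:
 v(b) = C1 + Integral(C2*airyai(10^(2/3)*b/5) + C3*airybi(10^(2/3)*b/5), b)


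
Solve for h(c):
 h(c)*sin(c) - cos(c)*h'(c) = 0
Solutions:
 h(c) = C1/cos(c)


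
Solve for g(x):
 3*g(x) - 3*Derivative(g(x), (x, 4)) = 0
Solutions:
 g(x) = C1*exp(-x) + C2*exp(x) + C3*sin(x) + C4*cos(x)


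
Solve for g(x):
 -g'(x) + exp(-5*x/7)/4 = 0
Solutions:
 g(x) = C1 - 7*exp(-5*x/7)/20


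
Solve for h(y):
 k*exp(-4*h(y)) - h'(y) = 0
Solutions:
 h(y) = log(-I*(C1 + 4*k*y)^(1/4))
 h(y) = log(I*(C1 + 4*k*y)^(1/4))
 h(y) = log(-(C1 + 4*k*y)^(1/4))
 h(y) = log(C1 + 4*k*y)/4


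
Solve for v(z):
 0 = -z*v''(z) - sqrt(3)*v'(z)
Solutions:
 v(z) = C1 + C2*z^(1 - sqrt(3))


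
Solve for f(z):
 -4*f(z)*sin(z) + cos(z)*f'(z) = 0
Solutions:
 f(z) = C1/cos(z)^4


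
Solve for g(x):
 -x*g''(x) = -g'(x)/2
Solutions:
 g(x) = C1 + C2*x^(3/2)


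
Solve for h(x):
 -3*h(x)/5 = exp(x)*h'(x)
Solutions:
 h(x) = C1*exp(3*exp(-x)/5)


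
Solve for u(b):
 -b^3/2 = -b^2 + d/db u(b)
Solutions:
 u(b) = C1 - b^4/8 + b^3/3


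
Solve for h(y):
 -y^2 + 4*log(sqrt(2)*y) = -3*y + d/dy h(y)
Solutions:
 h(y) = C1 - y^3/3 + 3*y^2/2 + 4*y*log(y) - 4*y + y*log(4)


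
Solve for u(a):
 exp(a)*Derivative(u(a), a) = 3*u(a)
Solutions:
 u(a) = C1*exp(-3*exp(-a))


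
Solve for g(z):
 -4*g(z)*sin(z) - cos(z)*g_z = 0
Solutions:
 g(z) = C1*cos(z)^4


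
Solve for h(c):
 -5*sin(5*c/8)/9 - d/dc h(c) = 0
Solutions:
 h(c) = C1 + 8*cos(5*c/8)/9


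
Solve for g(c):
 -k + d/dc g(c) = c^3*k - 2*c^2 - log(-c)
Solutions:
 g(c) = C1 + c^4*k/4 - 2*c^3/3 + c*(k + 1) - c*log(-c)


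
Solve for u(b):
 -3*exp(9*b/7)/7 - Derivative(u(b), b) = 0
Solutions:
 u(b) = C1 - exp(9*b/7)/3


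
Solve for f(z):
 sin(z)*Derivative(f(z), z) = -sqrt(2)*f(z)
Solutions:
 f(z) = C1*(cos(z) + 1)^(sqrt(2)/2)/(cos(z) - 1)^(sqrt(2)/2)


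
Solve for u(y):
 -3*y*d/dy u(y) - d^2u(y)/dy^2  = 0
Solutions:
 u(y) = C1 + C2*erf(sqrt(6)*y/2)


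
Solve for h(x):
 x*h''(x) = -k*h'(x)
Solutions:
 h(x) = C1 + x^(1 - re(k))*(C2*sin(log(x)*Abs(im(k))) + C3*cos(log(x)*im(k)))


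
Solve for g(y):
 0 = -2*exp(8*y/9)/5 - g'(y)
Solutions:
 g(y) = C1 - 9*exp(8*y/9)/20


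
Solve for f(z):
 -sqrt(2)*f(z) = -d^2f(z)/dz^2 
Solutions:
 f(z) = C1*exp(-2^(1/4)*z) + C2*exp(2^(1/4)*z)


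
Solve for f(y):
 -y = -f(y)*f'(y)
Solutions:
 f(y) = -sqrt(C1 + y^2)
 f(y) = sqrt(C1 + y^2)


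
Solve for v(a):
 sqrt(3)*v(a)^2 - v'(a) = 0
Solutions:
 v(a) = -1/(C1 + sqrt(3)*a)


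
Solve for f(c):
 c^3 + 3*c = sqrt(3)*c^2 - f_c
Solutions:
 f(c) = C1 - c^4/4 + sqrt(3)*c^3/3 - 3*c^2/2


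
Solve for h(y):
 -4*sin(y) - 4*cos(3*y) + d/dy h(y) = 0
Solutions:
 h(y) = C1 + 4*sin(3*y)/3 - 4*cos(y)


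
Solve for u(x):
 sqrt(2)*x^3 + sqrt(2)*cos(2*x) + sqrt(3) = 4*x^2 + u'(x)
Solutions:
 u(x) = C1 + sqrt(2)*x^4/4 - 4*x^3/3 + sqrt(3)*x + sqrt(2)*sin(2*x)/2


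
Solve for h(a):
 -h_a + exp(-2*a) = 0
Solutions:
 h(a) = C1 - exp(-2*a)/2


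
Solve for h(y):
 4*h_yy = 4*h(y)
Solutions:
 h(y) = C1*exp(-y) + C2*exp(y)


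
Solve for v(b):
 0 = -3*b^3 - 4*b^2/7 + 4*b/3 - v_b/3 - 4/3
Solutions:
 v(b) = C1 - 9*b^4/4 - 4*b^3/7 + 2*b^2 - 4*b


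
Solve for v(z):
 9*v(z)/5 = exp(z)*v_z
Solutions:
 v(z) = C1*exp(-9*exp(-z)/5)


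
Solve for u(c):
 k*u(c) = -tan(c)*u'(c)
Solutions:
 u(c) = C1*exp(-k*log(sin(c)))


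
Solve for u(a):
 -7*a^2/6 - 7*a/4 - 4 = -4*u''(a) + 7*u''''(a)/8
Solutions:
 u(a) = C1 + C2*a + C3*exp(-4*sqrt(14)*a/7) + C4*exp(4*sqrt(14)*a/7) + 7*a^4/288 + 7*a^3/96 + 433*a^2/768


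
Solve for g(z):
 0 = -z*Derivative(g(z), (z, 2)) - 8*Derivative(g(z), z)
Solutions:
 g(z) = C1 + C2/z^7


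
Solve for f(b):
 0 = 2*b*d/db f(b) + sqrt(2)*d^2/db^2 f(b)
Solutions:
 f(b) = C1 + C2*erf(2^(3/4)*b/2)


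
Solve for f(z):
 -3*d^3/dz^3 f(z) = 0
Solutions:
 f(z) = C1 + C2*z + C3*z^2


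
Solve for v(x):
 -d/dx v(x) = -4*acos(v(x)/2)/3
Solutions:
 Integral(1/acos(_y/2), (_y, v(x))) = C1 + 4*x/3


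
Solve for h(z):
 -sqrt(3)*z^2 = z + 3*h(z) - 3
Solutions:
 h(z) = -sqrt(3)*z^2/3 - z/3 + 1


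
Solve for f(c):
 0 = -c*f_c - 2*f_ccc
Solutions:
 f(c) = C1 + Integral(C2*airyai(-2^(2/3)*c/2) + C3*airybi(-2^(2/3)*c/2), c)


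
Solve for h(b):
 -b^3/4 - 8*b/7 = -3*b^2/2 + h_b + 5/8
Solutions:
 h(b) = C1 - b^4/16 + b^3/2 - 4*b^2/7 - 5*b/8


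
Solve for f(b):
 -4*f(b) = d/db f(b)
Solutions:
 f(b) = C1*exp(-4*b)


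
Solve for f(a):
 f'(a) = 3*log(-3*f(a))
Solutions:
 -Integral(1/(log(-_y) + log(3)), (_y, f(a)))/3 = C1 - a


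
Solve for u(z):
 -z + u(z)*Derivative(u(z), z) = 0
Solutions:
 u(z) = -sqrt(C1 + z^2)
 u(z) = sqrt(C1 + z^2)


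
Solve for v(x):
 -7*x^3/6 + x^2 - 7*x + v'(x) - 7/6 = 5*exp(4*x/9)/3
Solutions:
 v(x) = C1 + 7*x^4/24 - x^3/3 + 7*x^2/2 + 7*x/6 + 15*exp(4*x/9)/4


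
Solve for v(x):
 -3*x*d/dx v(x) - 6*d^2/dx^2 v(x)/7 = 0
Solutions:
 v(x) = C1 + C2*erf(sqrt(7)*x/2)


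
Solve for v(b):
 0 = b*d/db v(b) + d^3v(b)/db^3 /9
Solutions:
 v(b) = C1 + Integral(C2*airyai(-3^(2/3)*b) + C3*airybi(-3^(2/3)*b), b)


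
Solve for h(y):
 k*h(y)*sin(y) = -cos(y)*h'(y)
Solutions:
 h(y) = C1*exp(k*log(cos(y)))


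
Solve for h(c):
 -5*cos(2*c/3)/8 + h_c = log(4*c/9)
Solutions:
 h(c) = C1 + c*log(c) - 2*c*log(3) - c + 2*c*log(2) + 15*sin(2*c/3)/16


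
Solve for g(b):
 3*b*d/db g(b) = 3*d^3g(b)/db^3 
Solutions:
 g(b) = C1 + Integral(C2*airyai(b) + C3*airybi(b), b)


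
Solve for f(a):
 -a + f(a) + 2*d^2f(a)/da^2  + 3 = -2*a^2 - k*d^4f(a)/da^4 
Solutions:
 f(a) = C1*exp(-a*sqrt((-sqrt(1 - k) - 1)/k)) + C2*exp(a*sqrt((-sqrt(1 - k) - 1)/k)) + C3*exp(-a*sqrt((sqrt(1 - k) - 1)/k)) + C4*exp(a*sqrt((sqrt(1 - k) - 1)/k)) - 2*a^2 + a + 5


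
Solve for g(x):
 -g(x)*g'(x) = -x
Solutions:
 g(x) = -sqrt(C1 + x^2)
 g(x) = sqrt(C1 + x^2)


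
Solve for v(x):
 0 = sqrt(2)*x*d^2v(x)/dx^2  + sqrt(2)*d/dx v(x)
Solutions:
 v(x) = C1 + C2*log(x)


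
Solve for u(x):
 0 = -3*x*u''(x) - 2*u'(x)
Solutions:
 u(x) = C1 + C2*x^(1/3)


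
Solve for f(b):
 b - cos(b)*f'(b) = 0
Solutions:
 f(b) = C1 + Integral(b/cos(b), b)


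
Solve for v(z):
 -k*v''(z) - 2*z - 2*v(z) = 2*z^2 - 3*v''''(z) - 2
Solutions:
 v(z) = C1*exp(-sqrt(6)*z*sqrt(k - sqrt(k^2 + 24))/6) + C2*exp(sqrt(6)*z*sqrt(k - sqrt(k^2 + 24))/6) + C3*exp(-sqrt(6)*z*sqrt(k + sqrt(k^2 + 24))/6) + C4*exp(sqrt(6)*z*sqrt(k + sqrt(k^2 + 24))/6) + k - z^2 - z + 1


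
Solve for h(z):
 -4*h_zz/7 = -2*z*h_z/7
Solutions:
 h(z) = C1 + C2*erfi(z/2)


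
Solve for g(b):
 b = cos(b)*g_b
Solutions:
 g(b) = C1 + Integral(b/cos(b), b)


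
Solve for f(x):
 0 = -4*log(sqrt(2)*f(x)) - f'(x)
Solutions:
 Integral(1/(2*log(_y) + log(2)), (_y, f(x)))/2 = C1 - x


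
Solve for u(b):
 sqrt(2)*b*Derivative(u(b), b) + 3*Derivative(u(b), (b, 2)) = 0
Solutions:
 u(b) = C1 + C2*erf(2^(3/4)*sqrt(3)*b/6)


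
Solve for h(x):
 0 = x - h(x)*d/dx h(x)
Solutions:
 h(x) = -sqrt(C1 + x^2)
 h(x) = sqrt(C1 + x^2)


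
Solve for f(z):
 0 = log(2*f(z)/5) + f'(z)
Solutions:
 Integral(1/(log(_y) - log(5) + log(2)), (_y, f(z))) = C1 - z


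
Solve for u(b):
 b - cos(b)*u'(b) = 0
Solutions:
 u(b) = C1 + Integral(b/cos(b), b)


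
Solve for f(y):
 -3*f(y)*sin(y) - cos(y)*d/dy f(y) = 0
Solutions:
 f(y) = C1*cos(y)^3


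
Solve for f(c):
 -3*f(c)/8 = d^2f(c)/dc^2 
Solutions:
 f(c) = C1*sin(sqrt(6)*c/4) + C2*cos(sqrt(6)*c/4)


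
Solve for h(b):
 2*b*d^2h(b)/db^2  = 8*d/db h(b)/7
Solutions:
 h(b) = C1 + C2*b^(11/7)


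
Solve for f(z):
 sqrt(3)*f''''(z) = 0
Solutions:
 f(z) = C1 + C2*z + C3*z^2 + C4*z^3


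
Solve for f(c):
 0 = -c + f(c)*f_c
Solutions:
 f(c) = -sqrt(C1 + c^2)
 f(c) = sqrt(C1 + c^2)


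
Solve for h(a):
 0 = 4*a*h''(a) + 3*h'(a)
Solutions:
 h(a) = C1 + C2*a^(1/4)


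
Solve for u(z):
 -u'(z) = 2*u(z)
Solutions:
 u(z) = C1*exp(-2*z)


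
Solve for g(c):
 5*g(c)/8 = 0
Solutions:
 g(c) = 0


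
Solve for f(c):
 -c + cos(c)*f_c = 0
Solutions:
 f(c) = C1 + Integral(c/cos(c), c)


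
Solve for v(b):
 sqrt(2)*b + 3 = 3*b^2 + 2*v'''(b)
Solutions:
 v(b) = C1 + C2*b + C3*b^2 - b^5/40 + sqrt(2)*b^4/48 + b^3/4


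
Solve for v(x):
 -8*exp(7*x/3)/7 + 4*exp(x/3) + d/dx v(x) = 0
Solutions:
 v(x) = C1 + 24*exp(7*x/3)/49 - 12*exp(x/3)


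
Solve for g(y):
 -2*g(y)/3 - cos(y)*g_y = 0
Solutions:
 g(y) = C1*(sin(y) - 1)^(1/3)/(sin(y) + 1)^(1/3)


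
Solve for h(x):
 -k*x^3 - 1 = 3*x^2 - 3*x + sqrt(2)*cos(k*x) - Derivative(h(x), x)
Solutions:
 h(x) = C1 + k*x^4/4 + x^3 - 3*x^2/2 + x + sqrt(2)*sin(k*x)/k


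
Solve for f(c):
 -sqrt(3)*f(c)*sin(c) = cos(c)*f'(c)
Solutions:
 f(c) = C1*cos(c)^(sqrt(3))


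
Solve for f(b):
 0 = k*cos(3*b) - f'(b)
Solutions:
 f(b) = C1 + k*sin(3*b)/3


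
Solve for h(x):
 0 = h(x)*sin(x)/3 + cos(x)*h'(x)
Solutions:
 h(x) = C1*cos(x)^(1/3)


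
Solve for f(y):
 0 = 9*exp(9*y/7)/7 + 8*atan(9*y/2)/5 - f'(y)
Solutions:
 f(y) = C1 + 8*y*atan(9*y/2)/5 + exp(9*y/7) - 8*log(81*y^2 + 4)/45


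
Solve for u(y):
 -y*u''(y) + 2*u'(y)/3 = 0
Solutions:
 u(y) = C1 + C2*y^(5/3)


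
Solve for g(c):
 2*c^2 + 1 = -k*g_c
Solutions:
 g(c) = C1 - 2*c^3/(3*k) - c/k


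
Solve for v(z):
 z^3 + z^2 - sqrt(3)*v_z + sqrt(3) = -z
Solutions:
 v(z) = C1 + sqrt(3)*z^4/12 + sqrt(3)*z^3/9 + sqrt(3)*z^2/6 + z


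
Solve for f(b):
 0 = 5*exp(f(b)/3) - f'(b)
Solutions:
 f(b) = 3*log(-1/(C1 + 5*b)) + 3*log(3)


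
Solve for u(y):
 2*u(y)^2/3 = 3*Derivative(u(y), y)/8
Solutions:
 u(y) = -9/(C1 + 16*y)


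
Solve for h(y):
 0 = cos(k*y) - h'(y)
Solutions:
 h(y) = C1 + sin(k*y)/k


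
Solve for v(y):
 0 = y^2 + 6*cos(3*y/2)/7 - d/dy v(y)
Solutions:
 v(y) = C1 + y^3/3 + 4*sin(3*y/2)/7


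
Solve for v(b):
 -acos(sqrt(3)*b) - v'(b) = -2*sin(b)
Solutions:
 v(b) = C1 - b*acos(sqrt(3)*b) + sqrt(3)*sqrt(1 - 3*b^2)/3 - 2*cos(b)


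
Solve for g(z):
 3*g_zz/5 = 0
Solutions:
 g(z) = C1 + C2*z


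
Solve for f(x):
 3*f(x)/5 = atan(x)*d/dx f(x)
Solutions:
 f(x) = C1*exp(3*Integral(1/atan(x), x)/5)


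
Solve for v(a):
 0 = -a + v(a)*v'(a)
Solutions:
 v(a) = -sqrt(C1 + a^2)
 v(a) = sqrt(C1 + a^2)


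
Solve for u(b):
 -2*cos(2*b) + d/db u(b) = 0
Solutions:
 u(b) = C1 + sin(2*b)


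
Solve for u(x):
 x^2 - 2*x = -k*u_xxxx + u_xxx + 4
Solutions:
 u(x) = C1 + C2*x + C3*x^2 + C4*exp(x/k) + x^5/60 + x^4*(k - 1)/12 + x^3*(k^2 - k - 2)/3


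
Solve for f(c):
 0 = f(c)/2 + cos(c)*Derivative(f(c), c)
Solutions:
 f(c) = C1*(sin(c) - 1)^(1/4)/(sin(c) + 1)^(1/4)


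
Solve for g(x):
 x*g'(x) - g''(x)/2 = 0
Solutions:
 g(x) = C1 + C2*erfi(x)


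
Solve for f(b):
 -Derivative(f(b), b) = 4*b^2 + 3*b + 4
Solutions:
 f(b) = C1 - 4*b^3/3 - 3*b^2/2 - 4*b


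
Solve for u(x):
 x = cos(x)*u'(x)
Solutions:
 u(x) = C1 + Integral(x/cos(x), x)


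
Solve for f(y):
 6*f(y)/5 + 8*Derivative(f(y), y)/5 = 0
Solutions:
 f(y) = C1*exp(-3*y/4)


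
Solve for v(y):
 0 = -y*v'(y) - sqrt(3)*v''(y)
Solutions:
 v(y) = C1 + C2*erf(sqrt(2)*3^(3/4)*y/6)


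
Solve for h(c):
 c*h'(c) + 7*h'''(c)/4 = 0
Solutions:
 h(c) = C1 + Integral(C2*airyai(-14^(2/3)*c/7) + C3*airybi(-14^(2/3)*c/7), c)


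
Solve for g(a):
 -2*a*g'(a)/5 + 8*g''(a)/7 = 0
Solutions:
 g(a) = C1 + C2*erfi(sqrt(70)*a/20)


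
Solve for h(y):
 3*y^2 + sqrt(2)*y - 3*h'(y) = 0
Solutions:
 h(y) = C1 + y^3/3 + sqrt(2)*y^2/6


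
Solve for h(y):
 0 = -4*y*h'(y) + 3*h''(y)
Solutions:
 h(y) = C1 + C2*erfi(sqrt(6)*y/3)


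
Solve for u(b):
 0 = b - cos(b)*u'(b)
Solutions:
 u(b) = C1 + Integral(b/cos(b), b)


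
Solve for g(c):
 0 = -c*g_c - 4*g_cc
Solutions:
 g(c) = C1 + C2*erf(sqrt(2)*c/4)


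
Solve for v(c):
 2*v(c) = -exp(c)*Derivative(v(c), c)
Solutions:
 v(c) = C1*exp(2*exp(-c))


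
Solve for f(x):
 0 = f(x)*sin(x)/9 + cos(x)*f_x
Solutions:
 f(x) = C1*cos(x)^(1/9)


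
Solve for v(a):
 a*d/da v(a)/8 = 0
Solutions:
 v(a) = C1


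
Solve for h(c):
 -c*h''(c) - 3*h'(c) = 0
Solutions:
 h(c) = C1 + C2/c^2


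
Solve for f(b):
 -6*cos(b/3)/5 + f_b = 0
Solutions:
 f(b) = C1 + 18*sin(b/3)/5


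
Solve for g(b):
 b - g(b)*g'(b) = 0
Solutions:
 g(b) = -sqrt(C1 + b^2)
 g(b) = sqrt(C1 + b^2)


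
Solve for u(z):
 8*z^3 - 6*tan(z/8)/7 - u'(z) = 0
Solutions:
 u(z) = C1 + 2*z^4 + 48*log(cos(z/8))/7


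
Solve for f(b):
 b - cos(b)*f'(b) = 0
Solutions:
 f(b) = C1 + Integral(b/cos(b), b)


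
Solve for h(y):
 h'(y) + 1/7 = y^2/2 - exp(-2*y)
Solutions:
 h(y) = C1 + y^3/6 - y/7 + exp(-2*y)/2


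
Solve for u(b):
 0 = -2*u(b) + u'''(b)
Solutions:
 u(b) = C3*exp(2^(1/3)*b) + (C1*sin(2^(1/3)*sqrt(3)*b/2) + C2*cos(2^(1/3)*sqrt(3)*b/2))*exp(-2^(1/3)*b/2)


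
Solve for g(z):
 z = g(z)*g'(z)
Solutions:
 g(z) = -sqrt(C1 + z^2)
 g(z) = sqrt(C1 + z^2)


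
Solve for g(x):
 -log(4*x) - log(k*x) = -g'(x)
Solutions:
 g(x) = C1 + x*(log(k) - 2 + 2*log(2)) + 2*x*log(x)


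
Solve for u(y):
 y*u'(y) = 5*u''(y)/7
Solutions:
 u(y) = C1 + C2*erfi(sqrt(70)*y/10)


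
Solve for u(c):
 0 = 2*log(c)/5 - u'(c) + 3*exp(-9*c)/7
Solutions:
 u(c) = C1 + 2*c*log(c)/5 - 2*c/5 - exp(-9*c)/21


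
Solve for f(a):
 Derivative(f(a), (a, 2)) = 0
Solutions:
 f(a) = C1 + C2*a


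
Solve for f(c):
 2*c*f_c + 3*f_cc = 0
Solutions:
 f(c) = C1 + C2*erf(sqrt(3)*c/3)


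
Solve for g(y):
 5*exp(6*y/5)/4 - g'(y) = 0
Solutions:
 g(y) = C1 + 25*exp(6*y/5)/24


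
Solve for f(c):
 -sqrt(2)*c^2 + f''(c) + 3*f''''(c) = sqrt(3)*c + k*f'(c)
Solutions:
 f(c) = C1 + C2*exp(2^(1/3)*c*(-2^(1/3)*(-9*k + sqrt(81*k^2 + 4))^(1/3) + 2/(-9*k + sqrt(81*k^2 + 4))^(1/3))/6) + C3*exp(2^(1/3)*c*(2^(1/3)*(-9*k + sqrt(81*k^2 + 4))^(1/3) - 2^(1/3)*sqrt(3)*I*(-9*k + sqrt(81*k^2 + 4))^(1/3) + 8/((-1 + sqrt(3)*I)*(-9*k + sqrt(81*k^2 + 4))^(1/3)))/12) + C4*exp(2^(1/3)*c*(2^(1/3)*(-9*k + sqrt(81*k^2 + 4))^(1/3) + 2^(1/3)*sqrt(3)*I*(-9*k + sqrt(81*k^2 + 4))^(1/3) - 8/((1 + sqrt(3)*I)*(-9*k + sqrt(81*k^2 + 4))^(1/3)))/12) - sqrt(2)*c^3/(3*k) - sqrt(3)*c^2/(2*k) - sqrt(2)*c^2/k^2 - sqrt(3)*c/k^2 - 2*sqrt(2)*c/k^3


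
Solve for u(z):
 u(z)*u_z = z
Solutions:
 u(z) = -sqrt(C1 + z^2)
 u(z) = sqrt(C1 + z^2)


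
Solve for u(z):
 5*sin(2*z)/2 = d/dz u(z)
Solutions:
 u(z) = C1 - 5*cos(2*z)/4


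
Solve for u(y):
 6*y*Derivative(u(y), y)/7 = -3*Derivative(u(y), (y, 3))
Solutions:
 u(y) = C1 + Integral(C2*airyai(-2^(1/3)*7^(2/3)*y/7) + C3*airybi(-2^(1/3)*7^(2/3)*y/7), y)


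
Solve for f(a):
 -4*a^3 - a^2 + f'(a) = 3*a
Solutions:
 f(a) = C1 + a^4 + a^3/3 + 3*a^2/2


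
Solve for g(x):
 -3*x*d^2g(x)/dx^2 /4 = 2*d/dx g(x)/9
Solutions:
 g(x) = C1 + C2*x^(19/27)


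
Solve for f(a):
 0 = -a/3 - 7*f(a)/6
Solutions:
 f(a) = -2*a/7


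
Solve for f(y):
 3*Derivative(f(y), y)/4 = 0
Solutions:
 f(y) = C1


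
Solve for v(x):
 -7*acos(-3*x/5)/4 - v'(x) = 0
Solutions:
 v(x) = C1 - 7*x*acos(-3*x/5)/4 - 7*sqrt(25 - 9*x^2)/12


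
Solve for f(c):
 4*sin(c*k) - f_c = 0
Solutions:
 f(c) = C1 - 4*cos(c*k)/k


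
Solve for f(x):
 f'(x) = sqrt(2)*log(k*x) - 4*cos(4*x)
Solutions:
 f(x) = C1 + sqrt(2)*x*(log(k*x) - 1) - sin(4*x)


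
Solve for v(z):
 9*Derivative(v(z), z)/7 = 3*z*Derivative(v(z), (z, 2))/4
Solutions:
 v(z) = C1 + C2*z^(19/7)


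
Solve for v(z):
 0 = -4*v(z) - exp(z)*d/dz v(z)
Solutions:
 v(z) = C1*exp(4*exp(-z))


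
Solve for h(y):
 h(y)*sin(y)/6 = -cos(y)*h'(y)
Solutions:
 h(y) = C1*cos(y)^(1/6)


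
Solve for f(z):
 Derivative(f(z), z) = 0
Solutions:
 f(z) = C1


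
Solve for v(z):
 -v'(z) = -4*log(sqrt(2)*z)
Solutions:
 v(z) = C1 + 4*z*log(z) - 4*z + z*log(4)


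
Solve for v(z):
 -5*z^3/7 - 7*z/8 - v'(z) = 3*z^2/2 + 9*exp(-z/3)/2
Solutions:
 v(z) = C1 - 5*z^4/28 - z^3/2 - 7*z^2/16 + 27*exp(-z/3)/2


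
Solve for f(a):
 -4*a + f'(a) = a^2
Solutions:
 f(a) = C1 + a^3/3 + 2*a^2


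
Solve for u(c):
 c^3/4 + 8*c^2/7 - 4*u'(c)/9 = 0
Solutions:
 u(c) = C1 + 9*c^4/64 + 6*c^3/7


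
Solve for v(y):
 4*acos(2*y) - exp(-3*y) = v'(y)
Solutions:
 v(y) = C1 + 4*y*acos(2*y) - 2*sqrt(1 - 4*y^2) + exp(-3*y)/3


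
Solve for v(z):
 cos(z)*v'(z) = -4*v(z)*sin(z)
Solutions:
 v(z) = C1*cos(z)^4


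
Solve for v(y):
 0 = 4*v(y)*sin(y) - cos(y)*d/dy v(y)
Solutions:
 v(y) = C1/cos(y)^4


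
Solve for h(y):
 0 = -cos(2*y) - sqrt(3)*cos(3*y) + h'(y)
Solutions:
 h(y) = C1 + sin(2*y)/2 + sqrt(3)*sin(3*y)/3


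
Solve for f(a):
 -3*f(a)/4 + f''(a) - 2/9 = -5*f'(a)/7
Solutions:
 f(a) = C1*exp(a*(-5 + 2*sqrt(43))/14) + C2*exp(-a*(5 + 2*sqrt(43))/14) - 8/27


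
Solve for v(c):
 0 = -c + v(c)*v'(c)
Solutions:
 v(c) = -sqrt(C1 + c^2)
 v(c) = sqrt(C1 + c^2)


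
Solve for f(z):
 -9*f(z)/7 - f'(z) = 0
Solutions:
 f(z) = C1*exp(-9*z/7)


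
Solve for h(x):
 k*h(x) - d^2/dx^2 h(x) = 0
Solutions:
 h(x) = C1*exp(-sqrt(k)*x) + C2*exp(sqrt(k)*x)


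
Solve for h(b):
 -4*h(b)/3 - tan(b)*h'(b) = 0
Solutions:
 h(b) = C1/sin(b)^(4/3)


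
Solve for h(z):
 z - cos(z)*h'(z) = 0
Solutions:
 h(z) = C1 + Integral(z/cos(z), z)


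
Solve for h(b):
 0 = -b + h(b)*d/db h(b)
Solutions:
 h(b) = -sqrt(C1 + b^2)
 h(b) = sqrt(C1 + b^2)


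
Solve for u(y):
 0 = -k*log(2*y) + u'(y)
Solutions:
 u(y) = C1 + k*y*log(y) - k*y + k*y*log(2)


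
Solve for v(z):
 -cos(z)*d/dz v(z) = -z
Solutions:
 v(z) = C1 + Integral(z/cos(z), z)


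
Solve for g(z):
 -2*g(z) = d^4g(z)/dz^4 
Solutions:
 g(z) = (C1*sin(2^(3/4)*z/2) + C2*cos(2^(3/4)*z/2))*exp(-2^(3/4)*z/2) + (C3*sin(2^(3/4)*z/2) + C4*cos(2^(3/4)*z/2))*exp(2^(3/4)*z/2)


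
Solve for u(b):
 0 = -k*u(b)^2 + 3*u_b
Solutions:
 u(b) = -3/(C1 + b*k)


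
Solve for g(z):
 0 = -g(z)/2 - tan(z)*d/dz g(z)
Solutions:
 g(z) = C1/sqrt(sin(z))


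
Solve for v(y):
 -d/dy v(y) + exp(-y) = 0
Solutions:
 v(y) = C1 - exp(-y)


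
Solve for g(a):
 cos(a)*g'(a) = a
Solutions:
 g(a) = C1 + Integral(a/cos(a), a)


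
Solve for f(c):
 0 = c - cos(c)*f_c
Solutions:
 f(c) = C1 + Integral(c/cos(c), c)


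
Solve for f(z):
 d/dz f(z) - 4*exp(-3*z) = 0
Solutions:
 f(z) = C1 - 4*exp(-3*z)/3


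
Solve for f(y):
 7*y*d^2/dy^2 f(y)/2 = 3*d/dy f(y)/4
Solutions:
 f(y) = C1 + C2*y^(17/14)


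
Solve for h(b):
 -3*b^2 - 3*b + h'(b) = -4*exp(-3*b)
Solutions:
 h(b) = C1 + b^3 + 3*b^2/2 + 4*exp(-3*b)/3


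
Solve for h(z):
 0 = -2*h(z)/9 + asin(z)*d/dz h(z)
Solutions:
 h(z) = C1*exp(2*Integral(1/asin(z), z)/9)


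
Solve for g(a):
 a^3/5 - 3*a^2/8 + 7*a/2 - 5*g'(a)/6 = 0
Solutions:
 g(a) = C1 + 3*a^4/50 - 3*a^3/20 + 21*a^2/10


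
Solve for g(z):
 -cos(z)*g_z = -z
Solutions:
 g(z) = C1 + Integral(z/cos(z), z)


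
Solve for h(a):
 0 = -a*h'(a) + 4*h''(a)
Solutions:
 h(a) = C1 + C2*erfi(sqrt(2)*a/4)


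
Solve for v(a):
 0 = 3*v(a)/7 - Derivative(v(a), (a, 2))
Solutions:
 v(a) = C1*exp(-sqrt(21)*a/7) + C2*exp(sqrt(21)*a/7)


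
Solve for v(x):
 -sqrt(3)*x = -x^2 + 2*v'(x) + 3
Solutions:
 v(x) = C1 + x^3/6 - sqrt(3)*x^2/4 - 3*x/2


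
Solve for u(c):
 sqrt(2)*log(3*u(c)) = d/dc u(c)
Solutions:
 -sqrt(2)*Integral(1/(log(_y) + log(3)), (_y, u(c)))/2 = C1 - c


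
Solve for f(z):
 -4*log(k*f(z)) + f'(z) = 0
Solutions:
 li(k*f(z))/k = C1 + 4*z


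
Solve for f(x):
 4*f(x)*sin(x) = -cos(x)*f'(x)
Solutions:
 f(x) = C1*cos(x)^4


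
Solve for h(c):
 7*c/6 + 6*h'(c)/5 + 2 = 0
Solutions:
 h(c) = C1 - 35*c^2/72 - 5*c/3


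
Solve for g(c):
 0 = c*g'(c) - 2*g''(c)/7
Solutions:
 g(c) = C1 + C2*erfi(sqrt(7)*c/2)


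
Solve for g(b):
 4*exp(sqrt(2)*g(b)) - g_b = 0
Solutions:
 g(b) = sqrt(2)*(2*log(-1/(C1 + 4*b)) - log(2))/4


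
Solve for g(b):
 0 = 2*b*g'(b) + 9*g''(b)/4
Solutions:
 g(b) = C1 + C2*erf(2*b/3)


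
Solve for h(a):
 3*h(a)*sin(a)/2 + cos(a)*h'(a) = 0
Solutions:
 h(a) = C1*cos(a)^(3/2)


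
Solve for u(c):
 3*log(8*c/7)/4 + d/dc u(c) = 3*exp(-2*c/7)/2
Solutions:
 u(c) = C1 - 3*c*log(c)/4 + 3*c*(-3*log(2) + 1 + log(7))/4 - 21*exp(-2*c/7)/4


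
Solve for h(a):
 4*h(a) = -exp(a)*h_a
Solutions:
 h(a) = C1*exp(4*exp(-a))


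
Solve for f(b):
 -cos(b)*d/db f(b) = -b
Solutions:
 f(b) = C1 + Integral(b/cos(b), b)


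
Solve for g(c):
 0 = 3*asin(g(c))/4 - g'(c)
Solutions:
 Integral(1/asin(_y), (_y, g(c))) = C1 + 3*c/4


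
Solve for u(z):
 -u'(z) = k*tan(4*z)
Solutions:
 u(z) = C1 + k*log(cos(4*z))/4


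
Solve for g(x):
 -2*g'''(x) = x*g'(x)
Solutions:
 g(x) = C1 + Integral(C2*airyai(-2^(2/3)*x/2) + C3*airybi(-2^(2/3)*x/2), x)


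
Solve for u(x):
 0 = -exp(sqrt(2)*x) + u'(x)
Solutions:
 u(x) = C1 + sqrt(2)*exp(sqrt(2)*x)/2


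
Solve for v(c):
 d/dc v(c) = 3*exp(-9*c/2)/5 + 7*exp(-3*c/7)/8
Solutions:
 v(c) = C1 - 2*exp(-9*c/2)/15 - 49*exp(-3*c/7)/24


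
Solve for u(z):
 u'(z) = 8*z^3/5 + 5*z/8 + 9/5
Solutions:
 u(z) = C1 + 2*z^4/5 + 5*z^2/16 + 9*z/5


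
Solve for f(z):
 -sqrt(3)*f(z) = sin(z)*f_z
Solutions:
 f(z) = C1*(cos(z) + 1)^(sqrt(3)/2)/(cos(z) - 1)^(sqrt(3)/2)


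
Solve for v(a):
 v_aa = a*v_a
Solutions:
 v(a) = C1 + C2*erfi(sqrt(2)*a/2)


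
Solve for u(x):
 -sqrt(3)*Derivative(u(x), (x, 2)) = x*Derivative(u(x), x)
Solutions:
 u(x) = C1 + C2*erf(sqrt(2)*3^(3/4)*x/6)


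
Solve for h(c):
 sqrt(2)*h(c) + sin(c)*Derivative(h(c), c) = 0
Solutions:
 h(c) = C1*(cos(c) + 1)^(sqrt(2)/2)/(cos(c) - 1)^(sqrt(2)/2)


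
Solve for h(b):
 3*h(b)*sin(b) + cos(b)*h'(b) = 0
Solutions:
 h(b) = C1*cos(b)^3


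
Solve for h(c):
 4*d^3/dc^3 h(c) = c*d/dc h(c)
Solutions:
 h(c) = C1 + Integral(C2*airyai(2^(1/3)*c/2) + C3*airybi(2^(1/3)*c/2), c)


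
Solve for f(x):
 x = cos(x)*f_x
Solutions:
 f(x) = C1 + Integral(x/cos(x), x)


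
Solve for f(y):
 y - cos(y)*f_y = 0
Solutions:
 f(y) = C1 + Integral(y/cos(y), y)


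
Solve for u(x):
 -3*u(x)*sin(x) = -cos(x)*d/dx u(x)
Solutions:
 u(x) = C1/cos(x)^3


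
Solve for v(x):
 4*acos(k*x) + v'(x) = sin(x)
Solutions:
 v(x) = C1 - 4*Piecewise((x*acos(k*x) - sqrt(-k^2*x^2 + 1)/k, Ne(k, 0)), (pi*x/2, True)) - cos(x)


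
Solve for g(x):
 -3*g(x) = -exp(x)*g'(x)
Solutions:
 g(x) = C1*exp(-3*exp(-x))


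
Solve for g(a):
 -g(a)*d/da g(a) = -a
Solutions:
 g(a) = -sqrt(C1 + a^2)
 g(a) = sqrt(C1 + a^2)


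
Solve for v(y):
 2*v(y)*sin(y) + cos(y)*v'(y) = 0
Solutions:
 v(y) = C1*cos(y)^2


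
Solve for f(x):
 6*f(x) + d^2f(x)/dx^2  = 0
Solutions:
 f(x) = C1*sin(sqrt(6)*x) + C2*cos(sqrt(6)*x)


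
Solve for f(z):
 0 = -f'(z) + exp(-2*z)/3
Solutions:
 f(z) = C1 - exp(-2*z)/6


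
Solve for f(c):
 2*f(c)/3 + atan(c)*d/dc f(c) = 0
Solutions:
 f(c) = C1*exp(-2*Integral(1/atan(c), c)/3)


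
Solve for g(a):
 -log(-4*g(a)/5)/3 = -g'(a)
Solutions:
 -3*Integral(1/(log(-_y) - log(5) + 2*log(2)), (_y, g(a))) = C1 - a


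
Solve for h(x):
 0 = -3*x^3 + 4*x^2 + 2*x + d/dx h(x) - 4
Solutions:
 h(x) = C1 + 3*x^4/4 - 4*x^3/3 - x^2 + 4*x


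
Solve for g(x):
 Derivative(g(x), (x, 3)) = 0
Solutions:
 g(x) = C1 + C2*x + C3*x^2


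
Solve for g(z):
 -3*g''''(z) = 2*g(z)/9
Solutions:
 g(z) = (C1*sin(2^(3/4)*3^(1/4)*z/6) + C2*cos(2^(3/4)*3^(1/4)*z/6))*exp(-2^(3/4)*3^(1/4)*z/6) + (C3*sin(2^(3/4)*3^(1/4)*z/6) + C4*cos(2^(3/4)*3^(1/4)*z/6))*exp(2^(3/4)*3^(1/4)*z/6)


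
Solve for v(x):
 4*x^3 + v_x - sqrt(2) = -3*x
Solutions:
 v(x) = C1 - x^4 - 3*x^2/2 + sqrt(2)*x


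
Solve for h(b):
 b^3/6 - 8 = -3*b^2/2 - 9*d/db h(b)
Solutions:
 h(b) = C1 - b^4/216 - b^3/18 + 8*b/9


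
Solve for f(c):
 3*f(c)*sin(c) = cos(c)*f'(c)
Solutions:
 f(c) = C1/cos(c)^3


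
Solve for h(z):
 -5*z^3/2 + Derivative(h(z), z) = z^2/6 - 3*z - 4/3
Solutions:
 h(z) = C1 + 5*z^4/8 + z^3/18 - 3*z^2/2 - 4*z/3


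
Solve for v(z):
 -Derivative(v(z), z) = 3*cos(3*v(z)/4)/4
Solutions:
 3*z/4 - 2*log(sin(3*v(z)/4) - 1)/3 + 2*log(sin(3*v(z)/4) + 1)/3 = C1


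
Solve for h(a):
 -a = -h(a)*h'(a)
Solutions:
 h(a) = -sqrt(C1 + a^2)
 h(a) = sqrt(C1 + a^2)


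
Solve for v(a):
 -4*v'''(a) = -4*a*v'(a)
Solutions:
 v(a) = C1 + Integral(C2*airyai(a) + C3*airybi(a), a)


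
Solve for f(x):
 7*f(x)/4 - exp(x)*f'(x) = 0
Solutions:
 f(x) = C1*exp(-7*exp(-x)/4)


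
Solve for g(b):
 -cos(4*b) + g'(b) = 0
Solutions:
 g(b) = C1 + sin(4*b)/4


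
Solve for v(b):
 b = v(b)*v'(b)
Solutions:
 v(b) = -sqrt(C1 + b^2)
 v(b) = sqrt(C1 + b^2)


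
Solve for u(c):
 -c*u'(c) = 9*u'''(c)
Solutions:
 u(c) = C1 + Integral(C2*airyai(-3^(1/3)*c/3) + C3*airybi(-3^(1/3)*c/3), c)


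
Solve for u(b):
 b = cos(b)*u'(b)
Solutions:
 u(b) = C1 + Integral(b/cos(b), b)


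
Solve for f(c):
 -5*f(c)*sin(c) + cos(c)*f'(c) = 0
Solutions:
 f(c) = C1/cos(c)^5


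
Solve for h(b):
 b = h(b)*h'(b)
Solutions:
 h(b) = -sqrt(C1 + b^2)
 h(b) = sqrt(C1 + b^2)


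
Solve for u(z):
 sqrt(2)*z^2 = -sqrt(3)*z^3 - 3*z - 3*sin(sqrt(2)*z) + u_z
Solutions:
 u(z) = C1 + sqrt(3)*z^4/4 + sqrt(2)*z^3/3 + 3*z^2/2 - 3*sqrt(2)*cos(sqrt(2)*z)/2


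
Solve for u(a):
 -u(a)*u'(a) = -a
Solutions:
 u(a) = -sqrt(C1 + a^2)
 u(a) = sqrt(C1 + a^2)
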